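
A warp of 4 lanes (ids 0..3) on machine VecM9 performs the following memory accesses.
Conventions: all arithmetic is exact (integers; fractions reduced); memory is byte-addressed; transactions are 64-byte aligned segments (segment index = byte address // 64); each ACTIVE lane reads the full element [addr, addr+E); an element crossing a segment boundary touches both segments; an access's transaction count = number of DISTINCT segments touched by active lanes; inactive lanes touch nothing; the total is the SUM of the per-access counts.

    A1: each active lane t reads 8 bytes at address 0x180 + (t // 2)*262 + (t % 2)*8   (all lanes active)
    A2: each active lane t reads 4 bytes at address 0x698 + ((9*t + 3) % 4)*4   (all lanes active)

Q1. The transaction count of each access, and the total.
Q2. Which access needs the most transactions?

A1: 2 transactions
A2: 1 transaction

Answer: 2,1; total 3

Answer: A1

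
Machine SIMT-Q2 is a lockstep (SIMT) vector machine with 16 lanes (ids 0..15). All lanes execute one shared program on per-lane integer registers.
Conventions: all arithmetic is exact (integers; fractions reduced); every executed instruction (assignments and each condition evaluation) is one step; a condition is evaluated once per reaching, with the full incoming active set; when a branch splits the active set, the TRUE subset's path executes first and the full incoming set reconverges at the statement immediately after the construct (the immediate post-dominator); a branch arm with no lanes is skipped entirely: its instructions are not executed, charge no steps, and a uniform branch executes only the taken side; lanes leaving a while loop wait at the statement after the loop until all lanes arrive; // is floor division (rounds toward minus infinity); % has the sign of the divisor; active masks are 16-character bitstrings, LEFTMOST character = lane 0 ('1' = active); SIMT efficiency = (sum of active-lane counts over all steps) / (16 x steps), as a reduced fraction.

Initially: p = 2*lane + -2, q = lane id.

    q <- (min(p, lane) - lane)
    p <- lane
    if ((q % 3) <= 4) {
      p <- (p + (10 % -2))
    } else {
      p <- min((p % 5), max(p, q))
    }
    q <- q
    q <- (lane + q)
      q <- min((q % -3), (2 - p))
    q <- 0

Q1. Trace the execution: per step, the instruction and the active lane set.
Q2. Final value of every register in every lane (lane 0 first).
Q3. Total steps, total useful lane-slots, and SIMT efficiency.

step 0: q <- (min(p, lane) - lane)   1111111111111111
step 1: p <- lane                    1111111111111111
step 2: eval ((q % 3) <= 4)          1111111111111111
step 3: p <- (p + (10 % -2))         1111111111111111
step 4: q <- q                       1111111111111111
step 5: q <- (lane + q)              1111111111111111
step 6: q <- min((q % -3), (2 - p))  1111111111111111
step 7: q <- 0                       1111111111111111

Answer: 8 steps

p: 0,1,2,3,4,5,6,7,8,9,10,11,12,13,14,15
q: 0,0,0,0,0,0,0,0,0,0,0,0,0,0,0,0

steps = 8; useful = 128; efficiency = 128/128 = 1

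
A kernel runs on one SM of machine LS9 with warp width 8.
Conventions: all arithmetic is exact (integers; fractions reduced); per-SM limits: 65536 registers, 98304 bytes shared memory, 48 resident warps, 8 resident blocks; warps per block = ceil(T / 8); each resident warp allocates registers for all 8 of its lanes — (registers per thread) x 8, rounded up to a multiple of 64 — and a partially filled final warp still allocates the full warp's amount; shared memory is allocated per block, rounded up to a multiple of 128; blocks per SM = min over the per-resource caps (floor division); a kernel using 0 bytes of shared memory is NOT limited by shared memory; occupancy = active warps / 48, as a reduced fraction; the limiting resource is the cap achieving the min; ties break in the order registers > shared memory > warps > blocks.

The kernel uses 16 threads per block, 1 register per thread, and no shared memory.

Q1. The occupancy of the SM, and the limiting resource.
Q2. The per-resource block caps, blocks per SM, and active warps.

Answer: occupancy 1/3, limited by blocks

registers: 512 blocks
shared memory: no limit (kernel uses none)
warps: 24 blocks
blocks: 8 blocks

Answer: 8 blocks, 16 active warps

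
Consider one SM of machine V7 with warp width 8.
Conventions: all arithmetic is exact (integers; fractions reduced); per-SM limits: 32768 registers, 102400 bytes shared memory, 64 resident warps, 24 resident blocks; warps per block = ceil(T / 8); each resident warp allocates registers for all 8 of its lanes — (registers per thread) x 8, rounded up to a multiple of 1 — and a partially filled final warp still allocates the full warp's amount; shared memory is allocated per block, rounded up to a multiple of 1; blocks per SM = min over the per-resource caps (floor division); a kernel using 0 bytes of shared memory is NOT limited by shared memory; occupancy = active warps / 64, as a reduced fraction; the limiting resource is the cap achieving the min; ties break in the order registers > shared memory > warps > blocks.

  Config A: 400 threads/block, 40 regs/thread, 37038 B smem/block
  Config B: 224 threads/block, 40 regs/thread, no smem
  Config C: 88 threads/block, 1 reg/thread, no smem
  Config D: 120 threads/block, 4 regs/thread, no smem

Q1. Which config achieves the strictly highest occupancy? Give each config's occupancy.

occupancies: A 25/32, B 7/8, C 55/64, D 15/16

Answer: D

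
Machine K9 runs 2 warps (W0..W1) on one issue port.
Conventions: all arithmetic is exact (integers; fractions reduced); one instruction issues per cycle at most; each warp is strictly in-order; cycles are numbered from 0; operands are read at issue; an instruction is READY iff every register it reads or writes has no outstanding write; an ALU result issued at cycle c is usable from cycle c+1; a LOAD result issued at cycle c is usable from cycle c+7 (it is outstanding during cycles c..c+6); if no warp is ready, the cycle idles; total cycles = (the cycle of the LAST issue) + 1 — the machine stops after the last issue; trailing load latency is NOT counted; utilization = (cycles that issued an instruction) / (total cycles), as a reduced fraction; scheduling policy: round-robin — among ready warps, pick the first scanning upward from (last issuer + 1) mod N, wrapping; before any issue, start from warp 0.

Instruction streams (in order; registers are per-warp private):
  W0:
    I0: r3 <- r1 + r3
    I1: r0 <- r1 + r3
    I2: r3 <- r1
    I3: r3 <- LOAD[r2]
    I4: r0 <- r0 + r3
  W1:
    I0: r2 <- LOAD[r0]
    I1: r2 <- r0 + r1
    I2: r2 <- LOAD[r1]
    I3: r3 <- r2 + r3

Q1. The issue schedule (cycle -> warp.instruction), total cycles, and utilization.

cycle 0: W0.I0
cycle 1: W1.I0
cycle 2: W0.I1
cycle 3: W0.I2
cycle 4: W0.I3
cycle 5: idle
cycle 6: idle
cycle 7: idle
cycle 8: W1.I1
cycle 9: W1.I2
cycle 10: idle
cycle 11: W0.I4
cycle 12: idle
cycle 13: idle
cycle 14: idle
cycle 15: idle
cycle 16: W1.I3

Answer: 17 cycles, utilization 9/17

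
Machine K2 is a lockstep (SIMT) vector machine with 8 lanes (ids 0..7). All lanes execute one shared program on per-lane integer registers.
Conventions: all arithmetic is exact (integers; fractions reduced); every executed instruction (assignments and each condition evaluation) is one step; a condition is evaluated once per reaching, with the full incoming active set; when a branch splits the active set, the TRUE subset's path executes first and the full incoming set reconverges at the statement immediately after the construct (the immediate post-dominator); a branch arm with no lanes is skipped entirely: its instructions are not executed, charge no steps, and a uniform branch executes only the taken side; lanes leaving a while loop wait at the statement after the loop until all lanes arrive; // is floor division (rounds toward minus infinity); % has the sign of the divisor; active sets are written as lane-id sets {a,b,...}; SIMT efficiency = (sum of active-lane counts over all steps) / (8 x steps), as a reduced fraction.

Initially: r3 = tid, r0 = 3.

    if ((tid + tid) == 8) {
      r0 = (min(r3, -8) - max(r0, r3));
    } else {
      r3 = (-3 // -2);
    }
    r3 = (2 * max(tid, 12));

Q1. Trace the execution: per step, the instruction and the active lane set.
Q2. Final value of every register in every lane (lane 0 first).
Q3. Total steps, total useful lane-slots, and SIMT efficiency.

step 0: eval ((tid + tid) == 8)      {0,1,2,3,4,5,6,7}
step 1: r0 <- (min(r3, -8) - max(r0, r3)) {4}
step 2: r3 <- (-3 // -2)             {0,1,2,3,5,6,7}
step 3: r3 <- (2 * max(tid, 12))     {0,1,2,3,4,5,6,7}

Answer: 4 steps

r3: 24,24,24,24,24,24,24,24
r0: 3,3,3,3,-12,3,3,3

steps = 4; useful = 24; efficiency = 24/32 = 3/4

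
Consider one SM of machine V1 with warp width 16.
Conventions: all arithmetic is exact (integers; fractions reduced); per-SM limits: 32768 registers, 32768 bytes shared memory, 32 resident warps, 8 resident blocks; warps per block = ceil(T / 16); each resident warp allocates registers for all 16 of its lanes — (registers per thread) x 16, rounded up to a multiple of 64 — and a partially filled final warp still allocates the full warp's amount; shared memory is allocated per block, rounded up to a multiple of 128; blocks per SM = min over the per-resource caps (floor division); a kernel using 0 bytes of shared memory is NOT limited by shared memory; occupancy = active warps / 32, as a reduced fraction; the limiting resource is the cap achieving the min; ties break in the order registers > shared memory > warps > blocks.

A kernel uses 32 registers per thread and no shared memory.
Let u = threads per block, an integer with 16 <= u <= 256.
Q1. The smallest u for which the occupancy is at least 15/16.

Answer: u = 49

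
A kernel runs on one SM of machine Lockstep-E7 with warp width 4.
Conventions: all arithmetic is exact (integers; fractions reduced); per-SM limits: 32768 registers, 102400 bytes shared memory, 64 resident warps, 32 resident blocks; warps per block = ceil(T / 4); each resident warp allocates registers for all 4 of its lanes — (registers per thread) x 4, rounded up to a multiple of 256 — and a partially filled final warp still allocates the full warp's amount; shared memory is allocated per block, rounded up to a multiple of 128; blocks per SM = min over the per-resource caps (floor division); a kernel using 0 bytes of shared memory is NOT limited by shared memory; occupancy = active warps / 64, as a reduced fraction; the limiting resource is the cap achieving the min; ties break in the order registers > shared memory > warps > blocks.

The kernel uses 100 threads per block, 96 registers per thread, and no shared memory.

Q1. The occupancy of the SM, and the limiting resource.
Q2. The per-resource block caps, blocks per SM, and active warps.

Answer: occupancy 25/32, limited by registers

registers: 2 blocks
shared memory: no limit (kernel uses none)
warps: 2 blocks
blocks: 32 blocks

Answer: 2 blocks, 50 active warps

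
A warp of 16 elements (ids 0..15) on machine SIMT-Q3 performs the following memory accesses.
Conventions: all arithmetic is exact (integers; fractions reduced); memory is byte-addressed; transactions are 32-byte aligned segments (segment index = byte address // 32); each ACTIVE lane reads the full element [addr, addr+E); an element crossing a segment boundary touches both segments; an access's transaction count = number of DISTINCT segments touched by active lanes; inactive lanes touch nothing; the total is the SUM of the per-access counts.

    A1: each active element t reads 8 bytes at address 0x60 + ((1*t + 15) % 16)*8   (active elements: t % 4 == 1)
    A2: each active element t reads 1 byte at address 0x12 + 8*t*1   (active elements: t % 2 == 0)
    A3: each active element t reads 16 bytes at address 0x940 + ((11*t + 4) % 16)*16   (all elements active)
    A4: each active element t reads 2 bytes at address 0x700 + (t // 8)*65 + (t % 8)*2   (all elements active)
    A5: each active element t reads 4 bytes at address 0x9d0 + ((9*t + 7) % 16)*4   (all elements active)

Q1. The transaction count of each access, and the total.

A1: 4 transactions
A2: 5 transactions
A3: 8 transactions
A4: 2 transactions
A5: 3 transactions

Answer: 4,5,8,2,3; total 22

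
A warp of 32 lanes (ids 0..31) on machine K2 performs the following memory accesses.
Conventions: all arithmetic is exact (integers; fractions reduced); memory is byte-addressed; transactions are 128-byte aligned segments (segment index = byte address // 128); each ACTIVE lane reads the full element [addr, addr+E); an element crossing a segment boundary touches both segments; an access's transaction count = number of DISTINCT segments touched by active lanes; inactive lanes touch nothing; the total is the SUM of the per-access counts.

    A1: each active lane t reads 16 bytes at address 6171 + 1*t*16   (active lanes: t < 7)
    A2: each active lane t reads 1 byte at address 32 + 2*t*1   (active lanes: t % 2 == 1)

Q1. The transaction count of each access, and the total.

A1: 2 transactions
A2: 1 transaction

Answer: 2,1; total 3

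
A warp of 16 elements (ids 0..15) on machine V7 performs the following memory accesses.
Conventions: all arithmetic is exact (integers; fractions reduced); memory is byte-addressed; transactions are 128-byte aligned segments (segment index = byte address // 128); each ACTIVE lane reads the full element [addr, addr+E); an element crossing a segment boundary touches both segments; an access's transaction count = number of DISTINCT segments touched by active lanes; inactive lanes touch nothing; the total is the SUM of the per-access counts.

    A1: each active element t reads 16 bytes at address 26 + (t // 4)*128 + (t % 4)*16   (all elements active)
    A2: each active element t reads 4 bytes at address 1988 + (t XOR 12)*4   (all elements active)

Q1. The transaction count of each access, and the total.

A1: 4 transactions
A2: 2 transactions

Answer: 4,2; total 6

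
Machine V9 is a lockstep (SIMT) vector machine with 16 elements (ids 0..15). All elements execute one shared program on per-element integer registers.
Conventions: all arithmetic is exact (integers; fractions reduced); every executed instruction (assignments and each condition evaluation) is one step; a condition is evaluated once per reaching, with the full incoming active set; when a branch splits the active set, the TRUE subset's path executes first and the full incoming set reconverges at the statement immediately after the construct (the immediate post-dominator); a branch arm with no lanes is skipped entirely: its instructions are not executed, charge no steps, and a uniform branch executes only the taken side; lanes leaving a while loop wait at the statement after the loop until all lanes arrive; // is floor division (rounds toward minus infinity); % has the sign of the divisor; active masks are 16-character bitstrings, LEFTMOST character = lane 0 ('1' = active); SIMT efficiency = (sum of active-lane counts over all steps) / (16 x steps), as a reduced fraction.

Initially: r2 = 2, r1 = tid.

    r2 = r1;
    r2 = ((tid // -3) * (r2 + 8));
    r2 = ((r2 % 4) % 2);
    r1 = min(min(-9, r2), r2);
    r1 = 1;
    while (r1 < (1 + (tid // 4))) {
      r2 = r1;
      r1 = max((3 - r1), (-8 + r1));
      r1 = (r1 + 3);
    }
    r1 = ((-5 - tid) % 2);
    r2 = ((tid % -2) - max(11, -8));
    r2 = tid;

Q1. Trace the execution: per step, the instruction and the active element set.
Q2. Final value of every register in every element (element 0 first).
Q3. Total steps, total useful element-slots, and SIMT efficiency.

step 0: r2 <- r1                     1111111111111111
step 1: r2 <- ((tid // -3) * (r2 + 8)) 1111111111111111
step 2: r2 <- ((r2 % 4) % 2)         1111111111111111
step 3: r1 <- min(min(-9, r2), r2)   1111111111111111
step 4: r1 <- 1                      1111111111111111
step 5: eval (r1 < (1 + (tid // 4))) 1111111111111111
step 6: r2 <- r1                     0000111111111111
step 7: r1 <- max((3 - r1), (-8 + r1)) 0000111111111111
step 8: r1 <- (r1 + 3)               0000111111111111
step 9: eval (r1 < (1 + (tid // 4))) 0000111111111111
step 10: r1 <- ((-5 - tid) % 2)       1111111111111111
step 11: r2 <- ((tid % -2) - max(11, -8)) 1111111111111111
step 12: r2 <- tid                    1111111111111111

Answer: 13 steps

r2: 0,1,2,3,4,5,6,7,8,9,10,11,12,13,14,15
r1: 1,0,1,0,1,0,1,0,1,0,1,0,1,0,1,0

steps = 13; useful = 192; efficiency = 192/208 = 12/13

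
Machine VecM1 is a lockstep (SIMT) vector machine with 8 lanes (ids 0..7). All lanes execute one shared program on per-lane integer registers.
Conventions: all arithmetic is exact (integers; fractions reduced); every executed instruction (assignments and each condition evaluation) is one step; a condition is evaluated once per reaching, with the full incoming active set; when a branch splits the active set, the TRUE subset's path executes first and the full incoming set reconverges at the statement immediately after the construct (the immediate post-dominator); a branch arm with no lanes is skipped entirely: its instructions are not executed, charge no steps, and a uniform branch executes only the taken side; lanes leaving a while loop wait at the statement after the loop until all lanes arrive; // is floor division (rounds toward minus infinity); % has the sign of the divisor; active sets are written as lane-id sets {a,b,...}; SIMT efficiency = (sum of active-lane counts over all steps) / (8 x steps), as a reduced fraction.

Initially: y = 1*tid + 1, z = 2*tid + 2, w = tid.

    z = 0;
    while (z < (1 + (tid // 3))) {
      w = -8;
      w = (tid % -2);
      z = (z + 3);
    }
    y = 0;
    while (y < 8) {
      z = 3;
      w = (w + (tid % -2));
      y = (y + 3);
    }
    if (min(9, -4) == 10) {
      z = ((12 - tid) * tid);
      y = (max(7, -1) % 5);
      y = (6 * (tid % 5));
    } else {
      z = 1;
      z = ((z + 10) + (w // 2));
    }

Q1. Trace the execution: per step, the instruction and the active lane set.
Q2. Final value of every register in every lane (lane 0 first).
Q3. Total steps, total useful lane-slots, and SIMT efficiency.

step 0: z <- 0                       {0,1,2,3,4,5,6,7}
step 1: eval (z < (1 + (tid // 3)))  {0,1,2,3,4,5,6,7}
step 2: w <- -8                      {0,1,2,3,4,5,6,7}
step 3: w <- (tid % -2)              {0,1,2,3,4,5,6,7}
step 4: z <- (z + 3)                 {0,1,2,3,4,5,6,7}
step 5: eval (z < (1 + (tid // 3)))  {0,1,2,3,4,5,6,7}
step 6: y <- 0                       {0,1,2,3,4,5,6,7}
step 7: eval (y < 8)                 {0,1,2,3,4,5,6,7}
step 8: z <- 3                       {0,1,2,3,4,5,6,7}
step 9: w <- (w + (tid % -2))        {0,1,2,3,4,5,6,7}
step 10: y <- (y + 3)                 {0,1,2,3,4,5,6,7}
step 11: eval (y < 8)                 {0,1,2,3,4,5,6,7}
step 12: z <- 3                       {0,1,2,3,4,5,6,7}
step 13: w <- (w + (tid % -2))        {0,1,2,3,4,5,6,7}
step 14: y <- (y + 3)                 {0,1,2,3,4,5,6,7}
step 15: eval (y < 8)                 {0,1,2,3,4,5,6,7}
step 16: z <- 3                       {0,1,2,3,4,5,6,7}
step 17: w <- (w + (tid % -2))        {0,1,2,3,4,5,6,7}
step 18: y <- (y + 3)                 {0,1,2,3,4,5,6,7}
step 19: eval (y < 8)                 {0,1,2,3,4,5,6,7}
step 20: eval (min(9, -4) == 10)      {0,1,2,3,4,5,6,7}
step 21: z <- 1                       {0,1,2,3,4,5,6,7}
step 22: z <- ((z + 10) + (w // 2))   {0,1,2,3,4,5,6,7}

Answer: 23 steps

y: 9,9,9,9,9,9,9,9
z: 11,9,11,9,11,9,11,9
w: 0,-4,0,-4,0,-4,0,-4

steps = 23; useful = 184; efficiency = 184/184 = 1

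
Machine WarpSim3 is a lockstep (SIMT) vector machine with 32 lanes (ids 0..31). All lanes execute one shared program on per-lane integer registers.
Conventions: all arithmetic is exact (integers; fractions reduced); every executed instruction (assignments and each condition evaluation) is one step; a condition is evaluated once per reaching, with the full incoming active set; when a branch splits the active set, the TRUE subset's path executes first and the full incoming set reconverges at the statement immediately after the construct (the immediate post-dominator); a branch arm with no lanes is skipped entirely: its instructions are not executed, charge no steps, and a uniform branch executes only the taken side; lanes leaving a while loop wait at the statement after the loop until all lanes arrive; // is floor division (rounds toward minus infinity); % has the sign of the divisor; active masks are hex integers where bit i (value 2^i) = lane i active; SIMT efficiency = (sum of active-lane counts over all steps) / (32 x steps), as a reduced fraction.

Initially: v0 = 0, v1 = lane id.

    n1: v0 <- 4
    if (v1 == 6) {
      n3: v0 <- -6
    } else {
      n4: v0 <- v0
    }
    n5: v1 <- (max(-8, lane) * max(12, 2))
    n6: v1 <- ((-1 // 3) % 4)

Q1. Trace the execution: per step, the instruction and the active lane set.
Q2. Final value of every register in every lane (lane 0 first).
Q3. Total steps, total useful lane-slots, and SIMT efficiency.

step 0: v0 <- 4                      0xffffffff
step 1: eval (v1 == 6)               0xffffffff
step 2: v0 <- -6                     0x00000040
step 3: v0 <- v0                     0xffffffbf
step 4: v1 <- (max(-8, lane) * max(12, 2)) 0xffffffff
step 5: v1 <- ((-1 // 3) % 4)        0xffffffff

Answer: 6 steps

v0: 4,4,4,4,4,4,-6,4,4,4,4,4,4,4,4,4,4,4,4,4,4,4,4,4,4,4,4,4,4,4,4,4
v1: 3,3,3,3,3,3,3,3,3,3,3,3,3,3,3,3,3,3,3,3,3,3,3,3,3,3,3,3,3,3,3,3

steps = 6; useful = 160; efficiency = 160/192 = 5/6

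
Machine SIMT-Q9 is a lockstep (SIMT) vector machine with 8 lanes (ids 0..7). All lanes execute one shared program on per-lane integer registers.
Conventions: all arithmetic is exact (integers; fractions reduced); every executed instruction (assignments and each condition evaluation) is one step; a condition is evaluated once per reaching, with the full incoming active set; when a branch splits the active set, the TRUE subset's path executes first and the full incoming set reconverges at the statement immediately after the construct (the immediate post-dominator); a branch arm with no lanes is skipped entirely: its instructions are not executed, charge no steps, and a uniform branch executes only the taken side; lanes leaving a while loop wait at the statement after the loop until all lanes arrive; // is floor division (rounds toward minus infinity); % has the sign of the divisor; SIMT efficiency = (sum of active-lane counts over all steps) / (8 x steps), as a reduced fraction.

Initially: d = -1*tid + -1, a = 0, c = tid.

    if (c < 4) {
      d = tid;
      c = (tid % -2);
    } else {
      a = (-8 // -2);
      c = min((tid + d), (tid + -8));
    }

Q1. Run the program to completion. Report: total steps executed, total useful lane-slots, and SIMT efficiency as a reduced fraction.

Answer: 5 steps, 24 useful, 3/5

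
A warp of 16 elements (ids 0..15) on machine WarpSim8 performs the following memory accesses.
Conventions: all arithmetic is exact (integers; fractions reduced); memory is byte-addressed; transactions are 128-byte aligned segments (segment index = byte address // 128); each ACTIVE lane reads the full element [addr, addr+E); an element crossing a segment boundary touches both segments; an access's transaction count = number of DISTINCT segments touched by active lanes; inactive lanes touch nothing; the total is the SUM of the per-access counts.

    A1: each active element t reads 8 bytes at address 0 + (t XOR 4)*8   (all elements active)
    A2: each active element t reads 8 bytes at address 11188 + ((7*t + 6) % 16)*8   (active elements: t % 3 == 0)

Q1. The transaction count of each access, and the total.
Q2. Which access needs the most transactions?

A1: 1 transaction
A2: 2 transactions

Answer: 1,2; total 3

Answer: A2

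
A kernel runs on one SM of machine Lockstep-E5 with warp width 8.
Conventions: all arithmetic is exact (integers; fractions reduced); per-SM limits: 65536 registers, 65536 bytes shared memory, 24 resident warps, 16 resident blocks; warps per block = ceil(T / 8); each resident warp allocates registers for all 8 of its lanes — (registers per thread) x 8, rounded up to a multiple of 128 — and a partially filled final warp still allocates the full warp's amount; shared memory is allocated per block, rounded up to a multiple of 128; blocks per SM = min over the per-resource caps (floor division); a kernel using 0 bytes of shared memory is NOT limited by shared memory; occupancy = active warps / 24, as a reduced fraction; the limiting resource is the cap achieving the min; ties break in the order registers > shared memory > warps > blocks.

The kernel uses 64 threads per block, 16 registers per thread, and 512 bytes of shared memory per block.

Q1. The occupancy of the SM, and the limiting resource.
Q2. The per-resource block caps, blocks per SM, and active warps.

Answer: occupancy 1, limited by warps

registers: 64 blocks
shared memory: 128 blocks
warps: 3 blocks
blocks: 16 blocks

Answer: 3 blocks, 24 active warps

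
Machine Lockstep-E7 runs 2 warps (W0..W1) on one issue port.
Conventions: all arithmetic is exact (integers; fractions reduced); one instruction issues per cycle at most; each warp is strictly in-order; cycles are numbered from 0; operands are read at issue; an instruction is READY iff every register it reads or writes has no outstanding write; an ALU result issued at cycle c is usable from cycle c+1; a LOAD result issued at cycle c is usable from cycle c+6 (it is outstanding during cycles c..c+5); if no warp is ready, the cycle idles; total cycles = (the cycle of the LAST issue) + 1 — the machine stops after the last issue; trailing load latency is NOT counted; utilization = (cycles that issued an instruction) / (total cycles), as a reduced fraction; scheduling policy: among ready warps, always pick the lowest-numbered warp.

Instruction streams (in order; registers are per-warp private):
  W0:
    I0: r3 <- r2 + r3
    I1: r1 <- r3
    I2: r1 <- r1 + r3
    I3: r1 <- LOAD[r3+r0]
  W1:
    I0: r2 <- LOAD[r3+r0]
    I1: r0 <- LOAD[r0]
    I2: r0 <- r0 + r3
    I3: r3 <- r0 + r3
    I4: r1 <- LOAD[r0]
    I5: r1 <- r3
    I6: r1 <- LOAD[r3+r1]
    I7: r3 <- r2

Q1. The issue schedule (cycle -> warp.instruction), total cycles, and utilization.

cycle 0: W0.I0
cycle 1: W0.I1
cycle 2: W0.I2
cycle 3: W0.I3
cycle 4: W1.I0
cycle 5: W1.I1
cycle 6: idle
cycle 7: idle
cycle 8: idle
cycle 9: idle
cycle 10: idle
cycle 11: W1.I2
cycle 12: W1.I3
cycle 13: W1.I4
cycle 14: idle
cycle 15: idle
cycle 16: idle
cycle 17: idle
cycle 18: idle
cycle 19: W1.I5
cycle 20: W1.I6
cycle 21: W1.I7

Answer: 22 cycles, utilization 6/11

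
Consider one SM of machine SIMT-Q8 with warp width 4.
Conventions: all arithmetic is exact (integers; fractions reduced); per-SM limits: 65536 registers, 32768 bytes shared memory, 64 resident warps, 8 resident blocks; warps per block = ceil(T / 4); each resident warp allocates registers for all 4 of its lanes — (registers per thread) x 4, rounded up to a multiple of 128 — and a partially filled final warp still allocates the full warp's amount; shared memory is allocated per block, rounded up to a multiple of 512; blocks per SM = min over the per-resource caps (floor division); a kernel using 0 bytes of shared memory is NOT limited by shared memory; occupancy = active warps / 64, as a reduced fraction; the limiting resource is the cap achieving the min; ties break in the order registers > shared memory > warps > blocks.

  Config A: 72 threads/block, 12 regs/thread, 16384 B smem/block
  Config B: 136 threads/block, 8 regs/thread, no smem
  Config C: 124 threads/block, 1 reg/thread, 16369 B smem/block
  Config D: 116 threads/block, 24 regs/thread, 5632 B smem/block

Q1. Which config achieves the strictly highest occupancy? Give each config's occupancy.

occupancies: A 9/16, B 17/32, C 31/32, D 29/32

Answer: C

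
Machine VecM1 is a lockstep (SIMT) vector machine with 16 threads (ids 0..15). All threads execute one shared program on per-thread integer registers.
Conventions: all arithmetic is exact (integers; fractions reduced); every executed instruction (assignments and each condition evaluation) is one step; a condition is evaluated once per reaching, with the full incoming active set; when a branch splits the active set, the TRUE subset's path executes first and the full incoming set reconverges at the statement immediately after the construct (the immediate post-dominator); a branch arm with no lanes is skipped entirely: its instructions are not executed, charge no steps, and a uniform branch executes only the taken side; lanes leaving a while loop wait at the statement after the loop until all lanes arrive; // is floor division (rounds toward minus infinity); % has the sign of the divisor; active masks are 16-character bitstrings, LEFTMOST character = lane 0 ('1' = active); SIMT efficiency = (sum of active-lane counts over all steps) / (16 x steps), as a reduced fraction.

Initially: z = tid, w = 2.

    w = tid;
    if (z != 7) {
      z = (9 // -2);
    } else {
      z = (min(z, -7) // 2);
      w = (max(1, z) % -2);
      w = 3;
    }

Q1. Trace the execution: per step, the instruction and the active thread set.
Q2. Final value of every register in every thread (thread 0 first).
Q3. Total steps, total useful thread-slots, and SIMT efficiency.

step 0: w <- tid                     1111111111111111
step 1: eval (z != 7)                1111111111111111
step 2: z <- (9 // -2)               1111111011111111
step 3: z <- (min(z, -7) // 2)       0000000100000000
step 4: w <- (max(1, z) % -2)        0000000100000000
step 5: w <- 3                       0000000100000000

Answer: 6 steps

z: -5,-5,-5,-5,-5,-5,-5,-4,-5,-5,-5,-5,-5,-5,-5,-5
w: 0,1,2,3,4,5,6,3,8,9,10,11,12,13,14,15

steps = 6; useful = 50; efficiency = 50/96 = 25/48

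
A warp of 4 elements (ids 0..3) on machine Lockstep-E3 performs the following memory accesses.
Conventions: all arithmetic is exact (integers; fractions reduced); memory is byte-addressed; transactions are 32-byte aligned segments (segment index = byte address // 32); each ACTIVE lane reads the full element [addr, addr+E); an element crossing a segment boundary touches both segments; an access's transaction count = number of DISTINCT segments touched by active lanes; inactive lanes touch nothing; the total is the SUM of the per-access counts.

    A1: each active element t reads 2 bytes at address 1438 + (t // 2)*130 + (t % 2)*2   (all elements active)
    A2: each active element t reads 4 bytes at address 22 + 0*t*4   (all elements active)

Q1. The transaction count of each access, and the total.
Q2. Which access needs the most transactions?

A1: 3 transactions
A2: 1 transaction

Answer: 3,1; total 4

Answer: A1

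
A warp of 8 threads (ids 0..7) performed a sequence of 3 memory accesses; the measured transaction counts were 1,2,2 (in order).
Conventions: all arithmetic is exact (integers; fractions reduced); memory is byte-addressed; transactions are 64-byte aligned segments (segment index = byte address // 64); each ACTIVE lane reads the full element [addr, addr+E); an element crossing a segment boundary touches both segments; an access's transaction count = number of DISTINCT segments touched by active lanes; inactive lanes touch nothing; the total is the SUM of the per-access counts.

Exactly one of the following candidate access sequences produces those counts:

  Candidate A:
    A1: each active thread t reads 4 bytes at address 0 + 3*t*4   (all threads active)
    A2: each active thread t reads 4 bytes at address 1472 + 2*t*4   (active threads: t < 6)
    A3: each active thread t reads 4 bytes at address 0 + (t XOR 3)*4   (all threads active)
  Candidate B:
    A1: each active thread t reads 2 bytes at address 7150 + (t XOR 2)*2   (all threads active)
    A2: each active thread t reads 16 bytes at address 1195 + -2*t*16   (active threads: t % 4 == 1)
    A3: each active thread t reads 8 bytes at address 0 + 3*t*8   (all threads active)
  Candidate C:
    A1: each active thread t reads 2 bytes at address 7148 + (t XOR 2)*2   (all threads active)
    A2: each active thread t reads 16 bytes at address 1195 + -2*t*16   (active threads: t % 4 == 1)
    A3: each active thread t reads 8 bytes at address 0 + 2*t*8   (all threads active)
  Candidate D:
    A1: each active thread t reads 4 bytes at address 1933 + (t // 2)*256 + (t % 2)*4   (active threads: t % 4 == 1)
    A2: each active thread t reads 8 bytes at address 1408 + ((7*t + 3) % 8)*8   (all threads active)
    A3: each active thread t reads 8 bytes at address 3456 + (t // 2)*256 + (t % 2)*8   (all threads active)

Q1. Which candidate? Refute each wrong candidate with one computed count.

A: A1 gives 2 transactions, not 1
B: A3 gives 3 transactions, not 2
D: A1 gives 2 transactions, not 1
C: all counts match (1,2,2)

Answer: C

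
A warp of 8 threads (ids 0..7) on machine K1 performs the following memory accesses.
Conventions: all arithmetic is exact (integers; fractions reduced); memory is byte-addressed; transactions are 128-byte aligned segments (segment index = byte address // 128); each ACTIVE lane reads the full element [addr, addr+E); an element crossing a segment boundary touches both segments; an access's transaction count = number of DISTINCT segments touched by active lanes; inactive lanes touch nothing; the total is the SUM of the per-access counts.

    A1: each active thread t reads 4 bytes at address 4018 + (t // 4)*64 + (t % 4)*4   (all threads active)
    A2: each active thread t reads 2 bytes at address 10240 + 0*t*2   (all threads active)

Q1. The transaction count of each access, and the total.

A1: 2 transactions
A2: 1 transaction

Answer: 2,1; total 3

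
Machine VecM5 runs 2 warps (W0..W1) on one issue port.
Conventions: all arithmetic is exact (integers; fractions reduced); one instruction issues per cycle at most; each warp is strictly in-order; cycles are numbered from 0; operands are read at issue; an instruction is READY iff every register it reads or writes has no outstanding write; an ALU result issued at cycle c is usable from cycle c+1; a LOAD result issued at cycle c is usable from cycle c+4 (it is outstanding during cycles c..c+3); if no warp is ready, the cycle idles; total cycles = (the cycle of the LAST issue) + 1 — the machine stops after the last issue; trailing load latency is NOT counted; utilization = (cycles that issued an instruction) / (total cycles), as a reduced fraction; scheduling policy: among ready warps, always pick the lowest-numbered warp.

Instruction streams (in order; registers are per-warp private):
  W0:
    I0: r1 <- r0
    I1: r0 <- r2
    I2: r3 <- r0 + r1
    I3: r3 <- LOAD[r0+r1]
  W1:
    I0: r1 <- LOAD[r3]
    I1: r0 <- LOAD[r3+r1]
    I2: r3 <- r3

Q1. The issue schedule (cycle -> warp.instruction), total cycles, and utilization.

cycle 0: W0.I0
cycle 1: W0.I1
cycle 2: W0.I2
cycle 3: W0.I3
cycle 4: W1.I0
cycle 5: idle
cycle 6: idle
cycle 7: idle
cycle 8: W1.I1
cycle 9: W1.I2

Answer: 10 cycles, utilization 7/10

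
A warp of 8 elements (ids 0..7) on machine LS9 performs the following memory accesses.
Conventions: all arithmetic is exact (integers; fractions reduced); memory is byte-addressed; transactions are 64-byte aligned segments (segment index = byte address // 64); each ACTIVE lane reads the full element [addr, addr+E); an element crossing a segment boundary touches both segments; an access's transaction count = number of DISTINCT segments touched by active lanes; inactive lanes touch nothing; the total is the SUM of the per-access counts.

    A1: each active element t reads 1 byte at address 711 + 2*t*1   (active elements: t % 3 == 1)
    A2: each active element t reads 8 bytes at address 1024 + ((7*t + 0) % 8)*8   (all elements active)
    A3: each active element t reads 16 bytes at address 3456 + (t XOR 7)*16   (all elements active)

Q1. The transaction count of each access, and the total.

A1: 1 transaction
A2: 1 transaction
A3: 2 transactions

Answer: 1,1,2; total 4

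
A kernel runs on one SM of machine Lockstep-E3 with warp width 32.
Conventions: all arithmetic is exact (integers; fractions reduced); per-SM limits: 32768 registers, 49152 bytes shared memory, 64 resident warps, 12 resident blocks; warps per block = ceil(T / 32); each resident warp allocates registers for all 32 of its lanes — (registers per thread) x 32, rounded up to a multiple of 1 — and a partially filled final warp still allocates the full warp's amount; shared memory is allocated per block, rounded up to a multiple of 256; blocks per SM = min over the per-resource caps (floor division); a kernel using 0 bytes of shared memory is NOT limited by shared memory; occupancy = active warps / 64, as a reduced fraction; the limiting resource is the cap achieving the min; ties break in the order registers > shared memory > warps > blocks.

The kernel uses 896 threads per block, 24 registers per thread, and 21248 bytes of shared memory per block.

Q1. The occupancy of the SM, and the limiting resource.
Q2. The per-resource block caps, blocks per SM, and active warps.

Answer: occupancy 7/16, limited by registers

registers: 1 block
shared memory: 2 blocks
warps: 2 blocks
blocks: 12 blocks

Answer: 1 block, 28 active warps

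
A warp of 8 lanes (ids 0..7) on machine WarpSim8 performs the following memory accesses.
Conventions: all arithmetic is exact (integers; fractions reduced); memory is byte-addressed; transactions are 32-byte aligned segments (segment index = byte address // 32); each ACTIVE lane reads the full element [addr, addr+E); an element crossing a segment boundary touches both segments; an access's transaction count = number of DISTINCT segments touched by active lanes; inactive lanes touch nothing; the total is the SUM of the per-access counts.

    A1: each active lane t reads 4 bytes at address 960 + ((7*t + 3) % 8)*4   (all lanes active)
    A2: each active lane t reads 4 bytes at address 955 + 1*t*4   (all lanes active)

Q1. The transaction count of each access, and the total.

A1: 1 transaction
A2: 2 transactions

Answer: 1,2; total 3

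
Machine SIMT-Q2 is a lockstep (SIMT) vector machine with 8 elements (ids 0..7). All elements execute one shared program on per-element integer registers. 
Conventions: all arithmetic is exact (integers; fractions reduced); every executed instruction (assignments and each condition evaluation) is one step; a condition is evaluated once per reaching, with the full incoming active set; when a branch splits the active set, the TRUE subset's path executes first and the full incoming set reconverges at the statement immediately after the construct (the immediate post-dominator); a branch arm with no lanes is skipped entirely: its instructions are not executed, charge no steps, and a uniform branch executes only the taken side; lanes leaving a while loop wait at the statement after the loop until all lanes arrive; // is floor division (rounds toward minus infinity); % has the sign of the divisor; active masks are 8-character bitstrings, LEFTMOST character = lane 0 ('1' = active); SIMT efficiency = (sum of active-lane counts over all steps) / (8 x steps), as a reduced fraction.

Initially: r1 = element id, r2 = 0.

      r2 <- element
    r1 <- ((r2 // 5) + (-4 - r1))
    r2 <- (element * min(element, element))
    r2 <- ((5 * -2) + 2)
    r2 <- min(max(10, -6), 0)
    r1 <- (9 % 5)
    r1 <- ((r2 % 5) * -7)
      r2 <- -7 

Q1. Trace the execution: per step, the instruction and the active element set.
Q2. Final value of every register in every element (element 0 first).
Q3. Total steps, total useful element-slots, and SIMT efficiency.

step 0: r2 <- element                11111111
step 1: r1 <- ((r2 // 5) + (-4 - r1)) 11111111
step 2: r2 <- (element * min(element, element)) 11111111
step 3: r2 <- ((5 * -2) + 2)         11111111
step 4: r2 <- min(max(10, -6), 0)    11111111
step 5: r1 <- (9 % 5)                11111111
step 6: r1 <- ((r2 % 5) * -7)        11111111
step 7: r2 <- -7                     11111111

Answer: 8 steps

r1: 0,0,0,0,0,0,0,0
r2: -7,-7,-7,-7,-7,-7,-7,-7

steps = 8; useful = 64; efficiency = 64/64 = 1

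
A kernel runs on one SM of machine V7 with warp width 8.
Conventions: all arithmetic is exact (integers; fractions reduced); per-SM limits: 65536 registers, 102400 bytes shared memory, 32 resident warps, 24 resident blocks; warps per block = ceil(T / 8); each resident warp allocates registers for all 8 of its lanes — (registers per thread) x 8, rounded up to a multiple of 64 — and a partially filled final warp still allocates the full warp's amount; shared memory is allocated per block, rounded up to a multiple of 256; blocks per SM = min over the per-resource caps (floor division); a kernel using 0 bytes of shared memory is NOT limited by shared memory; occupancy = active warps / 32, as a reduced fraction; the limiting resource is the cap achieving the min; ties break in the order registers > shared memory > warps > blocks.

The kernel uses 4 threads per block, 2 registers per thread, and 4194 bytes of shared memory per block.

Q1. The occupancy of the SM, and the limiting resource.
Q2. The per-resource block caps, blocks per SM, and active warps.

Answer: occupancy 23/32, limited by shared memory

registers: 1024 blocks
shared memory: 23 blocks
warps: 32 blocks
blocks: 24 blocks

Answer: 23 blocks, 23 active warps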